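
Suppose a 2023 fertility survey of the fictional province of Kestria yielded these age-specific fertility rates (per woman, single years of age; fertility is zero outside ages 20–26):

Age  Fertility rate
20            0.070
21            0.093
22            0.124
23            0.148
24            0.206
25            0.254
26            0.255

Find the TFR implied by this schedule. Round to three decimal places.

1.150

Sum of ASFRs = 0.070 + 0.093 + 0.124 + 0.148 + 0.206 + 0.254 + 0.255 = 1.150
TFR = 1.15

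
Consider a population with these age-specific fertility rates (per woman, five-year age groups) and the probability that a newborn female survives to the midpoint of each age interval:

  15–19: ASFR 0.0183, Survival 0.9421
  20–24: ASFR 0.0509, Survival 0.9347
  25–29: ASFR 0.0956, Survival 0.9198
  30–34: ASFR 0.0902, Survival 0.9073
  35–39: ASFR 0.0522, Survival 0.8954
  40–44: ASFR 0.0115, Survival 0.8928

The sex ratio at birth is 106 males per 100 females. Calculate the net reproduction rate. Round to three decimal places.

0.708

Proportion female at birth = 100 / (100 + 106) = 0.48544.
Survival-weighted fertility by age (5·fₓ·Sₓ):
  15–19: 5 × 0.0183 × 0.9421 = 0.08620
  20–24: 5 × 0.0509 × 0.9347 = 0.23788
  25–29: 5 × 0.0956 × 0.9198 = 0.43966
  30–34: 5 × 0.0902 × 0.9073 = 0.40919
  35–39: 5 × 0.0522 × 0.8954 = 0.23370
  40–44: 5 × 0.0115 × 0.8928 = 0.05134
Sum = 1.45797
NRR = 0.48544 × 1.45797 = 0.70776
With NRR below 1 the population is below replacement fertility.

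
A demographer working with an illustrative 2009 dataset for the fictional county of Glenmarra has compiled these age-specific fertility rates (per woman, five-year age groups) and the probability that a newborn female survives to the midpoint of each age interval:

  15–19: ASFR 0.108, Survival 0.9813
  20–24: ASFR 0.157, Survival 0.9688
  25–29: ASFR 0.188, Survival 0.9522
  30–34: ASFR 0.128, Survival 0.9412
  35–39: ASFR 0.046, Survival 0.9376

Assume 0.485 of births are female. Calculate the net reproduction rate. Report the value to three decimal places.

1.457

Proportion female at birth = 0.485.
Per-age-group product (5 × ASFR × survival probability):
  15–19: 5 × 0.108 × 0.9813 = 0.52990
  20–24: 5 × 0.157 × 0.9688 = 0.76051
  25–29: 5 × 0.188 × 0.9522 = 0.89507
  30–34: 5 × 0.128 × 0.9412 = 0.60237
  35–39: 5 × 0.046 × 0.9376 = 0.21565
Sum = 3.00350
NRR = 0.485 × 3.00350 = 1.45670
An NRR exceeding 1 indicates intrinsic growth under these rates.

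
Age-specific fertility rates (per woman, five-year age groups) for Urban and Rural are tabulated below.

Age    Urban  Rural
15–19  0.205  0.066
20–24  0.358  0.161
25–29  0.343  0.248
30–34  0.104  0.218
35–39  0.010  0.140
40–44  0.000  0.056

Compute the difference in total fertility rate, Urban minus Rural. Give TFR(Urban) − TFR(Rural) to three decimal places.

0.655

Urban:
  Sum of ASFRs = 0.205 + 0.358 + 0.343 + 0.104 + 0.010 + 0.000 = 1.020
  TFR = 5 × 1.020 = 5.1
Rural:
  Sum of ASFRs = 0.066 + 0.161 + 0.248 + 0.218 + 0.140 + 0.056 = 0.889
  TFR = 5 × 0.889 = 4.445
Difference = 5.1 − 4.445 = 0.655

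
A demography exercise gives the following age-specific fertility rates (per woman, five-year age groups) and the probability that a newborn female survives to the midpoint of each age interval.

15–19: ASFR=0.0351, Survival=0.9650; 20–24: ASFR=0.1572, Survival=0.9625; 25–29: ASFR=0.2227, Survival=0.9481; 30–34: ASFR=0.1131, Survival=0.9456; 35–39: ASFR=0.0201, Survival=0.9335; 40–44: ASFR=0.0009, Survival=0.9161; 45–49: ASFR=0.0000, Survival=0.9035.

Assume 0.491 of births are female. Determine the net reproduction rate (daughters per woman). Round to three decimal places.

Proportion female at birth = 0.491.
Survival-weighted fertility by age (5·fₓ·Sₓ):
  15–19: 5 × 0.0351 × 0.9650 = 0.16936
  20–24: 5 × 0.1572 × 0.9625 = 0.75653
  25–29: 5 × 0.2227 × 0.9481 = 1.05571
  30–34: 5 × 0.1131 × 0.9456 = 0.53474
  35–39: 5 × 0.0201 × 0.9335 = 0.09382
  40–44: 5 × 0.0009 × 0.9161 = 0.00412
  45–49: 5 × 0.0000 × 0.9035 = 0.00000
Sum = 2.61428
NRR = 0.491 × 2.61428 = 1.28361

1.284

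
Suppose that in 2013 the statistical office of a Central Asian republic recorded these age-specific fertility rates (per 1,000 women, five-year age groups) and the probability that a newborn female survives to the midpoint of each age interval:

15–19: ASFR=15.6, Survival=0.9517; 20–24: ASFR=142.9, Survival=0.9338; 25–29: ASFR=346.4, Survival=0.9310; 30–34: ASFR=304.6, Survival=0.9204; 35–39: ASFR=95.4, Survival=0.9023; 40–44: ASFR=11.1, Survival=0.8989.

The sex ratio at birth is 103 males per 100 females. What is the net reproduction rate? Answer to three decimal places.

Proportion female at birth = 100 / (100 + 103) = 0.49261.
Survival-weighted fertility by age (5·fₓ·Sₓ):
  15–19: 5 × 15.6/1000 × 0.9517 = 0.07423
  20–24: 5 × 142.9/1000 × 0.9338 = 0.66720
  25–29: 5 × 346.4/1000 × 0.9310 = 1.61249
  30–34: 5 × 304.6/1000 × 0.9204 = 1.40177
  35–39: 5 × 95.4/1000 × 0.9023 = 0.43040
  40–44: 5 × 11.1/1000 × 0.8989 = 0.04989
Sum = 4.23598
NRR = 0.49261 × 4.23598 = 2.08669
NRR > 1, so each generation more than replaces itself.

2.087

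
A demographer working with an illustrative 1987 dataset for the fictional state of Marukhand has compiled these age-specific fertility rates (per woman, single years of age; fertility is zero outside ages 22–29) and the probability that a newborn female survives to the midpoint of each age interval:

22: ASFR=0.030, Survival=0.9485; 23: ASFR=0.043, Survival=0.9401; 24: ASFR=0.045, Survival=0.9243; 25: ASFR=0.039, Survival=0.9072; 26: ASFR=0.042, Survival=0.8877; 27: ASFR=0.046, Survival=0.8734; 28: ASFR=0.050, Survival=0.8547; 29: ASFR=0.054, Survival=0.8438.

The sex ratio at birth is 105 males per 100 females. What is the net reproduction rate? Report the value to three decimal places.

Proportion female at birth = 100 / (100 + 105) = 0.48780.
Each age group contributes 1 × ASFR × survival:
  22: 1 × 0.030 × 0.9485 = 0.02846
  23: 1 × 0.043 × 0.9401 = 0.04042
  24: 1 × 0.045 × 0.9243 = 0.04159
  25: 1 × 0.039 × 0.9072 = 0.03538
  26: 1 × 0.042 × 0.8877 = 0.03728
  27: 1 × 0.046 × 0.8734 = 0.04018
  28: 1 × 0.050 × 0.8547 = 0.04274
  29: 1 × 0.054 × 0.8438 = 0.04557
Sum = 0.31162
NRR = 0.48780 × 0.31162 = 0.15201
With NRR below 1 the population is below replacement fertility.

0.152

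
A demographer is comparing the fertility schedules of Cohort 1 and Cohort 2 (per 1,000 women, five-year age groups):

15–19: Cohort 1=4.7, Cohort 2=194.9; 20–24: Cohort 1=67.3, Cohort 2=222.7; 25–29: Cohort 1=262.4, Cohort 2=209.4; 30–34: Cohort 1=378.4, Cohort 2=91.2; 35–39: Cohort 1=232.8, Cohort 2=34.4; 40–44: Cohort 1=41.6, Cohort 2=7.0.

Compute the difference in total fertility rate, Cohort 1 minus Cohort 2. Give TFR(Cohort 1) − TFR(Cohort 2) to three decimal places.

Cohort 1:
  Sum of ASFRs = 4.7 + 67.3 + 262.4 + 378.4 + 232.8 + 41.6 = 987.2
  TFR = 5 × 987.2 / 1000 = 4.936
Cohort 2:
  Sum of ASFRs = 194.9 + 222.7 + 209.4 + 91.2 + 34.4 + 7.0 = 759.6
  TFR = 5 × 759.6 / 1000 = 3.798
Difference = 4.936 − 3.798 = 1.138

1.138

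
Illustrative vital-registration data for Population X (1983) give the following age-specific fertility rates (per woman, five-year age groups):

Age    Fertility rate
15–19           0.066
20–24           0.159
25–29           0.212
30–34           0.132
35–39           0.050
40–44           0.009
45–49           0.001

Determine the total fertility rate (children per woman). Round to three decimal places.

3.145

Sum of ASFRs = 0.066 + 0.159 + 0.212 + 0.132 + 0.050 + 0.009 + 0.001 = 0.629
TFR = 5 × 0.629 = 3.145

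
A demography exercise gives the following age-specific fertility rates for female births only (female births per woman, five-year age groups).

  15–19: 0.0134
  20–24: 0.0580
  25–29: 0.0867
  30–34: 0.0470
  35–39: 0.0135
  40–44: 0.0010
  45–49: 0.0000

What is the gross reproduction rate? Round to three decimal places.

Sum of female ASFRs = 0.0134 + 0.0580 + 0.0867 + 0.0470 + 0.0135 + 0.0010 + 0.0000 = 0.2196
GRR = 5 × 0.2196 = 1.098

1.098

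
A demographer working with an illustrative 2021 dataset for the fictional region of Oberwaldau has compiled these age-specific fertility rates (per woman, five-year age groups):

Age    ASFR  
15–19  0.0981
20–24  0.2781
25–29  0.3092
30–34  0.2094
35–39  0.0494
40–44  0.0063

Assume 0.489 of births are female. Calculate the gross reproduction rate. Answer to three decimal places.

2.324

Proportion female at birth = 0.489.
Sum of ASFRs = 0.0981 + 0.2781 + 0.3092 + 0.2094 + 0.0494 + 0.0063 = 0.9505
TFR = 5 × 0.9505 = 4.7525
GRR = 0.489 × 4.7525 = 2.32397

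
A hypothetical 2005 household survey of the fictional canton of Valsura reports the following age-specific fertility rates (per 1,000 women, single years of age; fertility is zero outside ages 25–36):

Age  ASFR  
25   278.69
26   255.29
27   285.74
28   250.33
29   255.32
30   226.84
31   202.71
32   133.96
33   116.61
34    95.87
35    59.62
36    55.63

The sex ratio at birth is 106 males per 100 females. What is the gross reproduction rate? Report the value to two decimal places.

1.08

Proportion female at birth = 100 / (100 + 106) = 0.48544.
Sum of ASFRs = 278.69 + 255.29 + 285.74 + 250.33 + 255.32 + 226.84 + 202.71 + 133.96 + 116.61 + 95.87 + 59.62 + 55.63 = 2216.61
TFR = 2216.61 / 1000 = 2.21661
GRR = 0.48544 × 2.21661 = 1.07603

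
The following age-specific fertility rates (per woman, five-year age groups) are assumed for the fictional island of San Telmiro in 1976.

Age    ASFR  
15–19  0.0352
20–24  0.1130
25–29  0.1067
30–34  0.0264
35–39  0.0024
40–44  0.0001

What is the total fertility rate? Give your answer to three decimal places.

Sum of ASFRs = 0.0352 + 0.1130 + 0.1067 + 0.0264 + 0.0024 + 0.0001 = 0.2838
TFR = 5 × 0.2838 = 1.419

1.419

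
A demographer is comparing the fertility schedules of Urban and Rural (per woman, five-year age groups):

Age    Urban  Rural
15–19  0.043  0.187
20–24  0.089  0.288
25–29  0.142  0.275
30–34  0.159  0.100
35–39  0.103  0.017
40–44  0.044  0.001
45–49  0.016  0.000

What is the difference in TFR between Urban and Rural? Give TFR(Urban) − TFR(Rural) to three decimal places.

Urban:
  Sum of ASFRs = 0.043 + 0.089 + 0.142 + 0.159 + 0.103 + 0.044 + 0.016 = 0.596
  TFR = 5 × 0.596 = 2.98
Rural:
  Sum of ASFRs = 0.187 + 0.288 + 0.275 + 0.100 + 0.017 + 0.001 + 0.000 = 0.868
  TFR = 5 × 0.868 = 4.34
Difference = 2.98 − 4.34 = -1.36

-1.360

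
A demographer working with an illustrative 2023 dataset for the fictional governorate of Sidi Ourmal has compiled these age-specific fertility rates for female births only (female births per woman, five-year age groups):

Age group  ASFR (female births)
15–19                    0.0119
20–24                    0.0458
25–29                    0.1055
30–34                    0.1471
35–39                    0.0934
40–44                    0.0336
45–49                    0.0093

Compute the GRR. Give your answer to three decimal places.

2.233

Sum of female ASFRs = 0.0119 + 0.0458 + 0.1055 + 0.1471 + 0.0934 + 0.0336 + 0.0093 = 0.4466
GRR = 5 × 0.4466 = 2.233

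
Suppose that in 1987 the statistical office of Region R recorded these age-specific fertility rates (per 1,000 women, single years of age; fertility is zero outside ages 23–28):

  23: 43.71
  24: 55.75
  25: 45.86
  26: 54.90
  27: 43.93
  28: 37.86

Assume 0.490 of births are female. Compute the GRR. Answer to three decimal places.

0.138

Proportion female at birth = 0.490.
Sum of ASFRs = 43.71 + 55.75 + 45.86 + 54.90 + 43.93 + 37.86 = 282.01
TFR = 282.01 / 1000 = 0.28201
GRR = 0.490 × 0.28201 = 0.13818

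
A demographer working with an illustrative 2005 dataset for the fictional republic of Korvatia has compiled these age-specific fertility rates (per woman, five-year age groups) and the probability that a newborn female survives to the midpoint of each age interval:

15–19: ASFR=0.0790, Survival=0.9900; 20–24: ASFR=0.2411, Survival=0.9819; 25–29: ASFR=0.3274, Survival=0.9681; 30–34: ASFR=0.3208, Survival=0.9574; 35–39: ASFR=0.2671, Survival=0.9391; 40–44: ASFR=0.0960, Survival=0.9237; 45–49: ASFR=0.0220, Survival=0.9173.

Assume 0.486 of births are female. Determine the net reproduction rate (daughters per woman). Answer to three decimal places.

3.156

Proportion female at birth = 0.486.
Survival-weighted fertility by age (5·fₓ·Sₓ):
  15–19: 5 × 0.0790 × 0.9900 = 0.39105
  20–24: 5 × 0.2411 × 0.9819 = 1.18368
  25–29: 5 × 0.3274 × 0.9681 = 1.58478
  30–34: 5 × 0.3208 × 0.9574 = 1.53567
  35–39: 5 × 0.2671 × 0.9391 = 1.25417
  40–44: 5 × 0.0960 × 0.9237 = 0.44338
  45–49: 5 × 0.0220 × 0.9173 = 0.10090
Sum = 6.49363
NRR = 0.486 × 6.49363 = 3.15590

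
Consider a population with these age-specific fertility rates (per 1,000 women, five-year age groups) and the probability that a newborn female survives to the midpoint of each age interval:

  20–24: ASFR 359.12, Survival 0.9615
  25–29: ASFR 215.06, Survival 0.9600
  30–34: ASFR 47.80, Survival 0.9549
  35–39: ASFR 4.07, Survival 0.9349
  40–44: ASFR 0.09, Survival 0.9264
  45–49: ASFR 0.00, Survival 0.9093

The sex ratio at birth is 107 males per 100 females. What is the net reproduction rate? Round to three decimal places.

Proportion female at birth = 100 / (100 + 107) = 0.48309.
Survival-weighted fertility by age (5·fₓ·Sₓ):
  20–24: 5 × 359.12/1000 × 0.9615 = 1.72647
  25–29: 5 × 215.06/1000 × 0.9600 = 1.03229
  30–34: 5 × 47.80/1000 × 0.9549 = 0.22822
  35–39: 5 × 4.07/1000 × 0.9349 = 0.01903
  40–44: 5 × 0.09/1000 × 0.9264 = 0.00042
  45–49: 5 × 0.00/1000 × 0.9093 = 0.00000
Sum = 3.00643
NRR = 0.48309 × 3.00643 = 1.45238
An NRR exceeding 1 indicates intrinsic growth under these rates.

1.452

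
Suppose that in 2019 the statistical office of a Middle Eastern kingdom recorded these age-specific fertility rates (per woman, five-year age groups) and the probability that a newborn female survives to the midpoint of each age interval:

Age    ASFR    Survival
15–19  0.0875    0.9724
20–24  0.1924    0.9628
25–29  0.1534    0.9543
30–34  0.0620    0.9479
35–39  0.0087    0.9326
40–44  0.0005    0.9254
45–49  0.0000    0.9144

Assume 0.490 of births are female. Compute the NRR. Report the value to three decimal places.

Proportion female at birth = 0.490.
Each age group contributes 5 × ASFR × survival:
  15–19: 5 × 0.0875 × 0.9724 = 0.42543
  20–24: 5 × 0.1924 × 0.9628 = 0.92621
  25–29: 5 × 0.1534 × 0.9543 = 0.73195
  30–34: 5 × 0.0620 × 0.9479 = 0.29385
  35–39: 5 × 0.0087 × 0.9326 = 0.04057
  40–44: 5 × 0.0005 × 0.9254 = 0.00231
  45–49: 5 × 0.0000 × 0.9144 = 0.00000
Sum = 2.42032
NRR = 0.490 × 2.42032 = 1.18596
With NRR above 1 the population is above replacement fertility.

1.186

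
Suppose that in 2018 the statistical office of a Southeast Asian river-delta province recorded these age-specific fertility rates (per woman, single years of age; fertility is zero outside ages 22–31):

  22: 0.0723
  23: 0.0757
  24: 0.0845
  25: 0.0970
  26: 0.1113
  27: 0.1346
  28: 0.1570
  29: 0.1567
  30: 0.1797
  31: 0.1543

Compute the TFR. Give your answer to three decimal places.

Sum of ASFRs = 0.0723 + 0.0757 + 0.0845 + 0.0970 + 0.1113 + 0.1346 + 0.1570 + 0.1567 + 0.1797 + 0.1543 = 1.2231
TFR = 1.2231

1.223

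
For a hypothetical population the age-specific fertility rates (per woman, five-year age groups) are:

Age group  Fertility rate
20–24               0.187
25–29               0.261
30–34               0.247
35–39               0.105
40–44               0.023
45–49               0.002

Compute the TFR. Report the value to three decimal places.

4.125

Sum of ASFRs = 0.187 + 0.261 + 0.247 + 0.105 + 0.023 + 0.002 = 0.825
TFR = 5 × 0.825 = 4.125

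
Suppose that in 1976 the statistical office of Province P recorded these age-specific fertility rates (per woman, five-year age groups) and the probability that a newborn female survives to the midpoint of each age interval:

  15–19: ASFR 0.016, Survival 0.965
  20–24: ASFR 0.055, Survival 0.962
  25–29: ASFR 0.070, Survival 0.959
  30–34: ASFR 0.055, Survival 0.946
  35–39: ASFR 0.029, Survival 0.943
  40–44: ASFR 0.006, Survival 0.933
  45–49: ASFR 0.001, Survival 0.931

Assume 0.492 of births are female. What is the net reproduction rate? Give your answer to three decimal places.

Proportion female at birth = 0.492.
Survival-weighted fertility by age (5·fₓ·Sₓ):
  15–19: 5 × 0.016 × 0.965 = 0.07720
  20–24: 5 × 0.055 × 0.962 = 0.26455
  25–29: 5 × 0.070 × 0.959 = 0.33565
  30–34: 5 × 0.055 × 0.946 = 0.26015
  35–39: 5 × 0.029 × 0.943 = 0.13674
  40–44: 5 × 0.006 × 0.933 = 0.02799
  45–49: 5 × 0.001 × 0.931 = 0.00466
Sum = 1.10694
NRR = 0.492 × 1.10694 = 0.54461

0.545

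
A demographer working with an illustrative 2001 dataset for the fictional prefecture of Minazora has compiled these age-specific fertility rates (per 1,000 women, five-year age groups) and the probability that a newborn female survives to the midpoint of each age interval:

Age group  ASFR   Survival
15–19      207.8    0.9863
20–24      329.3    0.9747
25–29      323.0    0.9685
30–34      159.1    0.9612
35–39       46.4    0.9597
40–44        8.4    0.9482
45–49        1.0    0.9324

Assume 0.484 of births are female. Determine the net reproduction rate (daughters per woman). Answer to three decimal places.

2.529

Proportion female at birth = 0.484.
Weighting each age-specific rate by interval width and survival:
  15–19: 5 × 207.8/1000 × 0.9863 = 1.02477
  20–24: 5 × 329.3/1000 × 0.9747 = 1.60484
  25–29: 5 × 323.0/1000 × 0.9685 = 1.56413
  30–34: 5 × 159.1/1000 × 0.9612 = 0.76463
  35–39: 5 × 46.4/1000 × 0.9597 = 0.22265
  40–44: 5 × 8.4/1000 × 0.9482 = 0.03982
  45–49: 5 × 1.0/1000 × 0.9324 = 0.00466
Sum = 5.22550
NRR = 0.484 × 5.22550 = 2.52914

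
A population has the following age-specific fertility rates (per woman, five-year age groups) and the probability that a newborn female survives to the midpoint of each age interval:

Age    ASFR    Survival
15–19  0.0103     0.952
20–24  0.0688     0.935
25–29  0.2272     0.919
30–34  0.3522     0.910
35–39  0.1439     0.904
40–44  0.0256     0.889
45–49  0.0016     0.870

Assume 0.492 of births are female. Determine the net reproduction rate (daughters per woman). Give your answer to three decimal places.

1.864

Proportion female at birth = 0.492.
Per-age-group product (5 × ASFR × survival probability):
  15–19: 5 × 0.0103 × 0.952 = 0.04903
  20–24: 5 × 0.0688 × 0.935 = 0.32164
  25–29: 5 × 0.2272 × 0.919 = 1.04398
  30–34: 5 × 0.3522 × 0.910 = 1.60251
  35–39: 5 × 0.1439 × 0.904 = 0.65043
  40–44: 5 × 0.0256 × 0.889 = 0.11379
  45–49: 5 × 0.0016 × 0.870 = 0.00696
Sum = 3.78834
NRR = 0.492 × 3.78834 = 1.86386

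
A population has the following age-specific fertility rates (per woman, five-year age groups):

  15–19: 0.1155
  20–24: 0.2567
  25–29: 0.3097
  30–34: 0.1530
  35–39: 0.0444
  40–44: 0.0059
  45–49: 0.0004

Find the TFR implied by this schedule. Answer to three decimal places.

4.428

Sum of ASFRs = 0.1155 + 0.2567 + 0.3097 + 0.1530 + 0.0444 + 0.0059 + 0.0004 = 0.8856
TFR = 5 × 0.8856 = 4.428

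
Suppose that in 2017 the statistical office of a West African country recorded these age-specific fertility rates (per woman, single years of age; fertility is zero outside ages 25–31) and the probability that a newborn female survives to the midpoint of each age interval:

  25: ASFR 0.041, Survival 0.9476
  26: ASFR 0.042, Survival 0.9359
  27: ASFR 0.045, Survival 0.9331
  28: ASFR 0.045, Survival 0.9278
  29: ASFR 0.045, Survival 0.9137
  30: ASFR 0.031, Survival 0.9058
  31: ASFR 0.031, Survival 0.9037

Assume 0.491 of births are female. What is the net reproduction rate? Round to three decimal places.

0.127

Proportion female at birth = 0.491.
Per-age-group product (1 × ASFR × survival probability):
  25: 1 × 0.041 × 0.9476 = 0.03885
  26: 1 × 0.042 × 0.9359 = 0.03931
  27: 1 × 0.045 × 0.9331 = 0.04199
  28: 1 × 0.045 × 0.9278 = 0.04175
  29: 1 × 0.045 × 0.9137 = 0.04112
  30: 1 × 0.031 × 0.9058 = 0.02808
  31: 1 × 0.031 × 0.9037 = 0.02801
Sum = 0.25911
NRR = 0.491 × 0.25911 = 0.12722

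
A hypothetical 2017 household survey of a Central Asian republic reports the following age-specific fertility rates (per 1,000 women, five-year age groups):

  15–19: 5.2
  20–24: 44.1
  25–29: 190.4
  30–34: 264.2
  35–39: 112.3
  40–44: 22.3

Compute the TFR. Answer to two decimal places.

Sum of ASFRs = 5.2 + 44.1 + 190.4 + 264.2 + 112.3 + 22.3 = 638.5
TFR = 5 × 638.5 / 1000 = 3.1925

3.19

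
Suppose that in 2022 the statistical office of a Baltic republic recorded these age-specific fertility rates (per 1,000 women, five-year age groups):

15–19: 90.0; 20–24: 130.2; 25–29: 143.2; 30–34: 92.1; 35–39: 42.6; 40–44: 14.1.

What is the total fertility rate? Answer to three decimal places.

Sum of ASFRs = 90.0 + 130.2 + 143.2 + 92.1 + 42.6 + 14.1 = 512.2
TFR = 5 × 512.2 / 1000 = 2.561

2.561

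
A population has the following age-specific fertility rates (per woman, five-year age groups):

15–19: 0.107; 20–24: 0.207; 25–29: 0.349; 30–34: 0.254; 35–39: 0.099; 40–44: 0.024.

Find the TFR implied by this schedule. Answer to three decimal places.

5.200

Sum of ASFRs = 0.107 + 0.207 + 0.349 + 0.254 + 0.099 + 0.024 = 1.040
TFR = 5 × 1.040 = 5.2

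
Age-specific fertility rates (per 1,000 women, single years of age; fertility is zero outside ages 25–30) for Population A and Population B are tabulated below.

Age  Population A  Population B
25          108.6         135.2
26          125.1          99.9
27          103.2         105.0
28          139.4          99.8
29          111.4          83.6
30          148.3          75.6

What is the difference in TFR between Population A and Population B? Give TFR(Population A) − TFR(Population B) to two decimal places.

Population A:
  Sum of ASFRs = 108.6 + 125.1 + 103.2 + 139.4 + 111.4 + 148.3 = 736.0
  TFR = 736.0 / 1000 = 0.736
Population B:
  Sum of ASFRs = 135.2 + 99.9 + 105.0 + 99.8 + 83.6 + 75.6 = 599.1
  TFR = 599.1 / 1000 = 0.5991
Difference = 0.736 − 0.5991 = 0.1369

0.14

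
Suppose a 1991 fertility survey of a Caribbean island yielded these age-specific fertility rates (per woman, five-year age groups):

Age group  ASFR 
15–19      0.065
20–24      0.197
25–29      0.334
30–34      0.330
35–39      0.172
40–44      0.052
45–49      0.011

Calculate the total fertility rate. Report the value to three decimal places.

Sum of ASFRs = 0.065 + 0.197 + 0.334 + 0.330 + 0.172 + 0.052 + 0.011 = 1.161
TFR = 5 × 1.161 = 5.805

5.805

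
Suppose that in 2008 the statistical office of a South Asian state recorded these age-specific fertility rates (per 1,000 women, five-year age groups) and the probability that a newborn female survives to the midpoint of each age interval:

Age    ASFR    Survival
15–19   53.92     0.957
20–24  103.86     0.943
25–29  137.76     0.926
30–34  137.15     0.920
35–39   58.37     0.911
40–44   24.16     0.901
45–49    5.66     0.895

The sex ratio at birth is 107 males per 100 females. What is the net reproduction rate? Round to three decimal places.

Proportion female at birth = 100 / (100 + 107) = 0.48309.
Per-age-group product (5 × ASFR × survival probability):
  15–19: 5 × 53.92/1000 × 0.957 = 0.25801
  20–24: 5 × 103.86/1000 × 0.943 = 0.48970
  25–29: 5 × 137.76/1000 × 0.926 = 0.63783
  30–34: 5 × 137.15/1000 × 0.920 = 0.63089
  35–39: 5 × 58.37/1000 × 0.911 = 0.26588
  40–44: 5 × 24.16/1000 × 0.901 = 0.10884
  45–49: 5 × 5.66/1000 × 0.895 = 0.02533
Sum = 2.41648
NRR = 0.48309 × 2.41648 = 1.16738
NRR > 1, so each generation more than replaces itself.

1.167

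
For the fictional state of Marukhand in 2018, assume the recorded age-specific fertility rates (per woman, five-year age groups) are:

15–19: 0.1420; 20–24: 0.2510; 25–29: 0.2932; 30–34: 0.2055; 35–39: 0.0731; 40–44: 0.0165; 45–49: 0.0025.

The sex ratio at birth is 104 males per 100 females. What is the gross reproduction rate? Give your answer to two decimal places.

Proportion female at birth = 100 / (100 + 104) = 0.49020.
Sum of ASFRs = 0.1420 + 0.2510 + 0.2932 + 0.2055 + 0.0731 + 0.0165 + 0.0025 = 0.9838
TFR = 5 × 0.9838 = 4.919
GRR = 0.49020 × 4.919 = 2.41129

2.41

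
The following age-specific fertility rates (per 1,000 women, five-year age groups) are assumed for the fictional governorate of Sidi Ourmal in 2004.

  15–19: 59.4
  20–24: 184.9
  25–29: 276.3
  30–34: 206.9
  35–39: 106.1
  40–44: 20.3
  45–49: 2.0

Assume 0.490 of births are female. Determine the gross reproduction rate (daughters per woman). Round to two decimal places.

2.10

Proportion female at birth = 0.490.
Sum of ASFRs = 59.4 + 184.9 + 276.3 + 206.9 + 106.1 + 20.3 + 2.0 = 855.9
TFR = 5 × 855.9 / 1000 = 4.2795
GRR = 0.490 × 4.2795 = 2.09696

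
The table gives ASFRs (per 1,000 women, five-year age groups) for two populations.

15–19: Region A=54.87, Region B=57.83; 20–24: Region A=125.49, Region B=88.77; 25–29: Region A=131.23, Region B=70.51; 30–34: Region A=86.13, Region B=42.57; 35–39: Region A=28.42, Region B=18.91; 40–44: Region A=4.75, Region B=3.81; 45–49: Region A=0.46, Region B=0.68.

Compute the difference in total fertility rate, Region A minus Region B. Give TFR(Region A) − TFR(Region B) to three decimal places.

0.741

Region A:
  Sum of ASFRs = 54.87 + 125.49 + 131.23 + 86.13 + 28.42 + 4.75 + 0.46 = 431.35
  TFR = 5 × 431.35 / 1000 = 2.15675
Region B:
  Sum of ASFRs = 57.83 + 88.77 + 70.51 + 42.57 + 18.91 + 3.81 + 0.68 = 283.08
  TFR = 5 × 283.08 / 1000 = 1.4154
Difference = 2.15675 − 1.4154 = 0.74135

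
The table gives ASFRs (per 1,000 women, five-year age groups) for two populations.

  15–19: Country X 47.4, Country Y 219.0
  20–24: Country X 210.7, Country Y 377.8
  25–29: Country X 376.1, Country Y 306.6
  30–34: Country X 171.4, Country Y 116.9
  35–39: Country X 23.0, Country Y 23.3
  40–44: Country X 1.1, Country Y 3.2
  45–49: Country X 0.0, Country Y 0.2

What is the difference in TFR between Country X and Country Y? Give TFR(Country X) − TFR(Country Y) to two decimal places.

-1.09

Country X:
  Sum of ASFRs = 47.4 + 210.7 + 376.1 + 171.4 + 23.0 + 1.1 + 0.0 = 829.7
  TFR = 5 × 829.7 / 1000 = 4.1485
Country Y:
  Sum of ASFRs = 219.0 + 377.8 + 306.6 + 116.9 + 23.3 + 3.2 + 0.2 = 1047.0
  TFR = 5 × 1047.0 / 1000 = 5.235
Difference = 4.1485 − 5.235 = -1.0865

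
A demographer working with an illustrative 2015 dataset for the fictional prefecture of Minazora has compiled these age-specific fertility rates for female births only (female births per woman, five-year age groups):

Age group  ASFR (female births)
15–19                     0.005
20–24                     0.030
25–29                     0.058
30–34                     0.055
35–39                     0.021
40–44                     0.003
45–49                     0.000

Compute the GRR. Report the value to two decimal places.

Sum of female ASFRs = 0.005 + 0.030 + 0.058 + 0.055 + 0.021 + 0.003 + 0.000 = 0.172
GRR = 5 × 0.172 = 0.86

0.86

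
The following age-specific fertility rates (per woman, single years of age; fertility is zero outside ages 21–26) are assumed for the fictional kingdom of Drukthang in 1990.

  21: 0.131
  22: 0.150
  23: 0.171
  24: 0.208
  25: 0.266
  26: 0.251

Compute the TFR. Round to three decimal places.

1.177

Sum of ASFRs = 0.131 + 0.150 + 0.171 + 0.208 + 0.266 + 0.251 = 1.177
TFR = 1.177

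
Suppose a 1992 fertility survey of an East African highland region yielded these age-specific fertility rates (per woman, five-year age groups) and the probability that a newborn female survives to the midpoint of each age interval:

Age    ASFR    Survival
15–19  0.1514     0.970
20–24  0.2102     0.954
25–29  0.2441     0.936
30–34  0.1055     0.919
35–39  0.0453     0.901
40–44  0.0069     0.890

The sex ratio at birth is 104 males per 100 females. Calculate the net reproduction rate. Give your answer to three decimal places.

1.764

Proportion female at birth = 100 / (100 + 104) = 0.49020.
Each age group contributes 5 × ASFR × survival:
  15–19: 5 × 0.1514 × 0.970 = 0.73429
  20–24: 5 × 0.2102 × 0.954 = 1.00265
  25–29: 5 × 0.2441 × 0.936 = 1.14239
  30–34: 5 × 0.1055 × 0.919 = 0.48477
  35–39: 5 × 0.0453 × 0.901 = 0.20408
  40–44: 5 × 0.0069 × 0.890 = 0.03071
Sum = 3.59889
NRR = 0.49020 × 3.59889 = 1.76418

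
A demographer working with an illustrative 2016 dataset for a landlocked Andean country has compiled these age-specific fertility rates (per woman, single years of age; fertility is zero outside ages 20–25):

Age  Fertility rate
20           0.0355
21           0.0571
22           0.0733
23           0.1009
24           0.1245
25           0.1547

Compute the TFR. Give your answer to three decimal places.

Sum of ASFRs = 0.0355 + 0.0571 + 0.0733 + 0.1009 + 0.1245 + 0.1547 = 0.5460
TFR = 0.546

0.546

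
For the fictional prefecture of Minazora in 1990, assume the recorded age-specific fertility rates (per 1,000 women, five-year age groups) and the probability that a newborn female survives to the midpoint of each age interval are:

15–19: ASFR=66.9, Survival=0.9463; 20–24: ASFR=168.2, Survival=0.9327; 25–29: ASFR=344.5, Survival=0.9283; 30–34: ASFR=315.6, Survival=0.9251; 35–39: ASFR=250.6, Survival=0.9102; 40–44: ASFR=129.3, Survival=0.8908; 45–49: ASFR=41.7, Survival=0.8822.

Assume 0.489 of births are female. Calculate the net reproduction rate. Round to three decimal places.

Proportion female at birth = 0.489.
Per-age-group product (5 × ASFR × survival probability):
  15–19: 5 × 66.9/1000 × 0.9463 = 0.31654
  20–24: 5 × 168.2/1000 × 0.9327 = 0.78440
  25–29: 5 × 344.5/1000 × 0.9283 = 1.59900
  30–34: 5 × 315.6/1000 × 0.9251 = 1.45981
  35–39: 5 × 250.6/1000 × 0.9102 = 1.14048
  40–44: 5 × 129.3/1000 × 0.8908 = 0.57590
  45–49: 5 × 41.7/1000 × 0.8822 = 0.18394
Sum = 6.06007
NRR = 0.489 × 6.06007 = 2.96337
An NRR exceeding 1 indicates intrinsic growth under these rates.

2.963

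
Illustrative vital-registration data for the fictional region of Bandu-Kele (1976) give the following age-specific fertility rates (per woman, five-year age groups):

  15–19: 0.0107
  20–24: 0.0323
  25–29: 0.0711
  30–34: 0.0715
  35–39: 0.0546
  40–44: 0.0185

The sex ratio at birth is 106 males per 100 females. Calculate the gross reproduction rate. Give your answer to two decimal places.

0.63

Proportion female at birth = 100 / (100 + 106) = 0.48544.
Sum of ASFRs = 0.0107 + 0.0323 + 0.0711 + 0.0715 + 0.0546 + 0.0185 = 0.2587
TFR = 5 × 0.2587 = 1.2935
GRR = 0.48544 × 1.2935 = 0.62792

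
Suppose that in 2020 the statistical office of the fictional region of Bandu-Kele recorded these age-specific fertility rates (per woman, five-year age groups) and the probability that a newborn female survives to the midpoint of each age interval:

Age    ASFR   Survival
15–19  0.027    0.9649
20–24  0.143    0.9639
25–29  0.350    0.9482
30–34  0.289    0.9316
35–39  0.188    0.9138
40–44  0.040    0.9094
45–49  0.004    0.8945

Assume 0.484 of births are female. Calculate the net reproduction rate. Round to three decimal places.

Proportion female at birth = 0.484.
Per-age-group product (5 × ASFR × survival probability):
  15–19: 5 × 0.027 × 0.9649 = 0.13026
  20–24: 5 × 0.143 × 0.9639 = 0.68919
  25–29: 5 × 0.350 × 0.9482 = 1.65935
  30–34: 5 × 0.289 × 0.9316 = 1.34616
  35–39: 5 × 0.188 × 0.9138 = 0.85897
  40–44: 5 × 0.040 × 0.9094 = 0.18188
  45–49: 5 × 0.004 × 0.8945 = 0.01789
Sum = 4.88370
NRR = 0.484 × 4.88370 = 2.36371

2.364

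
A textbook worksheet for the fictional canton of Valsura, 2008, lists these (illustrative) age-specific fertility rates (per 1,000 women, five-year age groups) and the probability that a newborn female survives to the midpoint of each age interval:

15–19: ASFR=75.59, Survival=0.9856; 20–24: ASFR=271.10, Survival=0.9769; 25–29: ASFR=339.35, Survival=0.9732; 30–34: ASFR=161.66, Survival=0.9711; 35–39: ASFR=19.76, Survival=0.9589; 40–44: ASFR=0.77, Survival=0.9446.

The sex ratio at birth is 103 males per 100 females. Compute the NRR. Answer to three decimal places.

2.084

Proportion female at birth = 100 / (100 + 103) = 0.49261.
Survival-weighted fertility by age (5·fₓ·Sₓ):
  15–19: 5 × 75.59/1000 × 0.9856 = 0.37251
  20–24: 5 × 271.10/1000 × 0.9769 = 1.32419
  25–29: 5 × 339.35/1000 × 0.9732 = 1.65128
  30–34: 5 × 161.66/1000 × 0.9711 = 0.78494
  35–39: 5 × 19.76/1000 × 0.9589 = 0.09474
  40–44: 5 × 0.77/1000 × 0.9446 = 0.00364
Sum = 4.23130
NRR = 0.49261 × 4.23130 = 2.08438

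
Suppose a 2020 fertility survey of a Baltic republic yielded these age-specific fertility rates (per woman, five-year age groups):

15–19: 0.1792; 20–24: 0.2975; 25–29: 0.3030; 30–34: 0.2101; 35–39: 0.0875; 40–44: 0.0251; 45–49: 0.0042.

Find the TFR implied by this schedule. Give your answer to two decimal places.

5.53

Sum of ASFRs = 0.1792 + 0.2975 + 0.3030 + 0.2101 + 0.0875 + 0.0251 + 0.0042 = 1.1066
TFR = 5 × 1.1066 = 5.533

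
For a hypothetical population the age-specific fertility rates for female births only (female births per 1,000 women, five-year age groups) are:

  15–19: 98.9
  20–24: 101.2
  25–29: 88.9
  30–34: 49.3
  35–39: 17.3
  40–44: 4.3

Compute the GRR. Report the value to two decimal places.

1.80

Sum of female ASFRs = 98.9 + 101.2 + 88.9 + 49.3 + 17.3 + 4.3 = 359.9
GRR = 5 × 359.9 / 1000 = 1.7995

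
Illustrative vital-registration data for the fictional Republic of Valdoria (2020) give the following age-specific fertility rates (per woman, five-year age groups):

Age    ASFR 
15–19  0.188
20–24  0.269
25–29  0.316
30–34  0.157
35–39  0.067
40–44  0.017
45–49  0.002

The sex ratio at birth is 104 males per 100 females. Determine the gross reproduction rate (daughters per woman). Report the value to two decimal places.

2.49

Proportion female at birth = 100 / (100 + 104) = 0.49020.
Sum of ASFRs = 0.188 + 0.269 + 0.316 + 0.157 + 0.067 + 0.017 + 0.002 = 1.016
TFR = 5 × 1.016 = 5.08
GRR = 0.49020 × 5.08 = 2.49022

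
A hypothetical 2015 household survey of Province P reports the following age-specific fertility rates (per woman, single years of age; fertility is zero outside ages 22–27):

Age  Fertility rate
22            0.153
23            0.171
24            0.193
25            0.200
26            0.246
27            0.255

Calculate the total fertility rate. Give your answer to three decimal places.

Sum of ASFRs = 0.153 + 0.171 + 0.193 + 0.200 + 0.246 + 0.255 = 1.218
TFR = 1.218

1.218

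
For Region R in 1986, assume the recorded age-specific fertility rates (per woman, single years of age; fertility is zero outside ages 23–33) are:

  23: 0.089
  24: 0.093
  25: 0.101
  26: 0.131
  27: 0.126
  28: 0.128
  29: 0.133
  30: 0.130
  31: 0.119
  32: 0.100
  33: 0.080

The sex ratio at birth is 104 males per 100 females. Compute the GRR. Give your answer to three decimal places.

0.603

Proportion female at birth = 100 / (100 + 104) = 0.49020.
Sum of ASFRs = 0.089 + 0.093 + 0.101 + 0.131 + 0.126 + 0.128 + 0.133 + 0.130 + 0.119 + 0.100 + 0.080 = 1.230
TFR = 1.23
GRR = 0.49020 × 1.23 = 0.60295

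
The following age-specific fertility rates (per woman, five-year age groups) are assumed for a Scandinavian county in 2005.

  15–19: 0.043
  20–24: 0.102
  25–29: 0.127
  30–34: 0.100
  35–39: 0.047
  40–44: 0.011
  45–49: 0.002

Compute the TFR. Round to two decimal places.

Sum of ASFRs = 0.043 + 0.102 + 0.127 + 0.100 + 0.047 + 0.011 + 0.002 = 0.432
TFR = 5 × 0.432 = 2.16

2.16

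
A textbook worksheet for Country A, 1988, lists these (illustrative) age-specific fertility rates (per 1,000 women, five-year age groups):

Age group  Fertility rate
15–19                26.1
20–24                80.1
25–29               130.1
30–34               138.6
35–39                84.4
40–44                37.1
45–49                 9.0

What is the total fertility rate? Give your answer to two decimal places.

2.53

Sum of ASFRs = 26.1 + 80.1 + 130.1 + 138.6 + 84.4 + 37.1 + 9.0 = 505.4
TFR = 5 × 505.4 / 1000 = 2.527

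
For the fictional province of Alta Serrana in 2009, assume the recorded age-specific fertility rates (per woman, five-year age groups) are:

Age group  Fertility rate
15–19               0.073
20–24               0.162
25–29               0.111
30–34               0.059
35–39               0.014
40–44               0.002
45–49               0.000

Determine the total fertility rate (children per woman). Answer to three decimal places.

Sum of ASFRs = 0.073 + 0.162 + 0.111 + 0.059 + 0.014 + 0.002 + 0.000 = 0.421
TFR = 5 × 0.421 = 2.105

2.105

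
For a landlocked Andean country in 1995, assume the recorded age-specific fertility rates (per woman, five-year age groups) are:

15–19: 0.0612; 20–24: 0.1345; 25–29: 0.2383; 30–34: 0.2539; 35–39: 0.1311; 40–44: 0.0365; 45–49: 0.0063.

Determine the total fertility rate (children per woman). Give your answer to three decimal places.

Sum of ASFRs = 0.0612 + 0.1345 + 0.2383 + 0.2539 + 0.1311 + 0.0365 + 0.0063 = 0.8618
TFR = 5 × 0.8618 = 4.309

4.309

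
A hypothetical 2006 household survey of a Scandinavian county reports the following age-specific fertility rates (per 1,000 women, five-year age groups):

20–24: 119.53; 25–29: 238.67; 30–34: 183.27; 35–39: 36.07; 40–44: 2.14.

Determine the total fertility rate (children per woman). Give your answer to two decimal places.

2.90

Sum of ASFRs = 119.53 + 238.67 + 183.27 + 36.07 + 2.14 = 579.68
TFR = 5 × 579.68 / 1000 = 2.8984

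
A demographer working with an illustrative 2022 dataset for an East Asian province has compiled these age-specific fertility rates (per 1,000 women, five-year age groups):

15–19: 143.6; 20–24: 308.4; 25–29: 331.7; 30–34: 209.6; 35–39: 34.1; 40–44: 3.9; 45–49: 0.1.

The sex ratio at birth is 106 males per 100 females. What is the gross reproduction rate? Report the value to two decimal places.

2.50

Proportion female at birth = 100 / (100 + 106) = 0.48544.
Sum of ASFRs = 143.6 + 308.4 + 331.7 + 209.6 + 34.1 + 3.9 + 0.1 = 1031.4
TFR = 5 × 1031.4 / 1000 = 5.157
GRR = 0.48544 × 5.157 = 2.50341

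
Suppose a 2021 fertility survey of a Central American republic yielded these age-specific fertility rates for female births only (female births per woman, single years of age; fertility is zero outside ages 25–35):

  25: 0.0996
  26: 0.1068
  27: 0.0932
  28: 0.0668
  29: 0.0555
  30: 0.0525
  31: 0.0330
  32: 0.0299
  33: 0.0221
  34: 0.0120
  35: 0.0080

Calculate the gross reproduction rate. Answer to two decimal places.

Sum of female ASFRs = 0.0996 + 0.1068 + 0.0932 + 0.0668 + 0.0555 + 0.0525 + 0.0330 + 0.0299 + 0.0221 + 0.0120 + 0.0080 = 0.5794
GRR = 0.5794

0.58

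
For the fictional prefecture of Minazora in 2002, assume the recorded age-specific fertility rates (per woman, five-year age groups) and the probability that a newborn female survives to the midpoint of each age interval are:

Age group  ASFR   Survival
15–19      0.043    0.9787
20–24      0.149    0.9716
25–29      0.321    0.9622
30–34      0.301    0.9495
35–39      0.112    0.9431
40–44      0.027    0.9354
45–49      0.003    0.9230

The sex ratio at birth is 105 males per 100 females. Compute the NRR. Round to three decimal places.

2.232

Proportion female at birth = 100 / (100 + 105) = 0.48780.
Each age group contributes 5 × ASFR × survival:
  15–19: 5 × 0.043 × 0.9787 = 0.21042
  20–24: 5 × 0.149 × 0.9716 = 0.72384
  25–29: 5 × 0.321 × 0.9622 = 1.54433
  30–34: 5 × 0.301 × 0.9495 = 1.42900
  35–39: 5 × 0.112 × 0.9431 = 0.52814
  40–44: 5 × 0.027 × 0.9354 = 0.12628
  45–49: 5 × 0.003 × 0.9230 = 0.01385
Sum = 4.57586
NRR = 0.48780 × 4.57586 = 2.23210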